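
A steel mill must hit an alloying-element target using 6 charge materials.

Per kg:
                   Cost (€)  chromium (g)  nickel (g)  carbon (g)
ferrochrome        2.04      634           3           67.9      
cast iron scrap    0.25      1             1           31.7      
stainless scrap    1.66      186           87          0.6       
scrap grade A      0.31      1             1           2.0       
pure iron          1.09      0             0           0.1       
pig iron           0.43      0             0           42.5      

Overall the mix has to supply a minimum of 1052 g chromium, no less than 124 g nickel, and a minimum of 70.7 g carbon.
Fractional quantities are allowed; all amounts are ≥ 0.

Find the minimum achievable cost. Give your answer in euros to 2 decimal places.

Let x1 = kg of ferrochrome, x2 = kg of cast iron scrap, x3 = kg of stainless scrap, x4 = kg of scrap grade A, x5 = kg of pure iron, x6 = kg of pig iron.
Minimise 2.04x1 + 0.25x2 + 1.66x3 + 0.31x4 + 1.09x5 + 0.43x6 s.t.:
  634x1 + 1x2 + 186x3 + 1x4 ≥ 1052   (chromium)
  3x1 + 1x2 + 87x3 + 1x4 ≥ 124   (nickel)
  67.9x1 + 31.7x2 + 0.6x3 + 2x4 + 0.1x5 + 42.5x6 ≥ 70.7   (carbon)
  x1, x2, x3, x4, x5, x6 ≥ 0.
The minimum-cost mix takes nothing from cast iron scrap, scrap grade A, pure iron, pig iron — only ferrochrome, stainless scrap. There the chromium and nickel constraints are tight.
So ferrochrome = 1.254 kg, stainless scrap = 1.382 kg.
Cost = 2.04·1.254 + 1.66·1.382 = 4.8523.

€4.85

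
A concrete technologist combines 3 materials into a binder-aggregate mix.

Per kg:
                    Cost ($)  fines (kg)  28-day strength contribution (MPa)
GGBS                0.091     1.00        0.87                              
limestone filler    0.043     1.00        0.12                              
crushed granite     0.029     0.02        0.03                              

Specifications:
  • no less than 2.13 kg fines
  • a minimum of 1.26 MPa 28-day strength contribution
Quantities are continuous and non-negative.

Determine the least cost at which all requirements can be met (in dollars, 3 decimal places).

Set it up as a linear program. Let x1 = kg of GGBS, x2 = kg of limestone filler, x3 = kg of crushed granite.
min 0.091x1 + 0.043x2 + 0.029x3 with:
  1x1 + 1x2 + 0.02x3 ≥ 2.13   (fines)
  0.87x1 + 0.12x2 + 0.03x3 ≥ 1.26   (28-day strength contribution)
  x1, x2, x3 ≥ 0.
At the optimum only GGBS, limestone filler are positive (crushed granite = 0). There the fines and 28-day strength contribution constraints are tight.
So GGBS = 1.339 kg, limestone filler = 0.7908 kg.
Total cost: 0.091·1.339 + 0.043·0.7908 = 0.15585.

$0.156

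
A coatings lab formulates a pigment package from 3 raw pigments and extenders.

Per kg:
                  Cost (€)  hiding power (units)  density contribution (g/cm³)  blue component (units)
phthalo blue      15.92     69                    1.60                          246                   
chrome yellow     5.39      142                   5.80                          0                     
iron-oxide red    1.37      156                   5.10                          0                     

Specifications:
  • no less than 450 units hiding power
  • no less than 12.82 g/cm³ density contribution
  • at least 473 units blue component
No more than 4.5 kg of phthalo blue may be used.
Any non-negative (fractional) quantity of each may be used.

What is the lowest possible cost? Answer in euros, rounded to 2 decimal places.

€33.40

Let x1 = kg of phthalo blue, x2 = kg of chrome yellow, x3 = kg of iron-oxide red.
Minimize 15.92x1 + 5.39x2 + 1.37x3 with:
  69x1 + 142x2 + 156x3 ≥ 450   (hiding power)
  1.6x1 + 5.8x2 + 5.1x3 ≥ 12.82   (density contribution)
  246x1 ≥ 473   (blue component)
  x1 ≤ 4.5
  x1, x2, x3 ≥ 0.
The cheapest feasible vertex uses only phthalo blue, iron-oxide red; chrome yellow is not used. Binding constraints: hiding power and blue component.
That vertex is x1 = 1.923, x3 = 2.034.
Total cost: 15.92·1.923 + 1.37·2.034 = 33.4007.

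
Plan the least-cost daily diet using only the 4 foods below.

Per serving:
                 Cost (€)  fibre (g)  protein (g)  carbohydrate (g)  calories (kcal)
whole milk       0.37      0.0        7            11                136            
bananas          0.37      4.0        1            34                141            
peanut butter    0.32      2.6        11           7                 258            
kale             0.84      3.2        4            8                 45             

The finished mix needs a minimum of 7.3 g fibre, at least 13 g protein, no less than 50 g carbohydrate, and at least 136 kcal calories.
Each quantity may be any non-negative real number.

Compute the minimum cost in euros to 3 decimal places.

€0.805

Let x1 = servings of whole milk, x2 = servings of bananas, x3 = servings of peanut butter, x4 = servings of kale.
Minimize 0.37x1 + 0.37x2 + 0.32x3 + 0.84x4 s.t.:
  4x2 + 2.6x3 + 3.2x4 ≥ 7.3   (fibre)
  7x1 + 1x2 + 11x3 + 4x4 ≥ 13   (protein)
  11x1 + 34x2 + 7x3 + 8x4 ≥ 50   (carbohydrate)
  136x1 + 141x2 + 258x3 + 45x4 ≥ 136   (calories)
  x1, x2, x3, x4 ≥ 0.
At the optimum only bananas, peanut butter are positive (whole milk, kale = 0). The protein and carbohydrate requirements are met with equality.
Solving gives x2 = 1.251, x3 = 1.068.
Total cost: 0.37·1.251 + 0.32·1.068 = 0.80463.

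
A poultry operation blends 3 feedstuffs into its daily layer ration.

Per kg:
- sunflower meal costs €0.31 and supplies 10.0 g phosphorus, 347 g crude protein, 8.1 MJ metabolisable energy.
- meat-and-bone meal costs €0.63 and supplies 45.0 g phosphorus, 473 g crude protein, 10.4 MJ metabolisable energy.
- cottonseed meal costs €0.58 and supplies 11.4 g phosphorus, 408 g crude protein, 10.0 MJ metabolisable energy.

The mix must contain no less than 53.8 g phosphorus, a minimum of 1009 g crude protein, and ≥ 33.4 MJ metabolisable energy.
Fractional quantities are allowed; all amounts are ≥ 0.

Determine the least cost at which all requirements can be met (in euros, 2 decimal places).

Let x1 = kg of sunflower meal, x2 = kg of meat-and-bone meal, x3 = kg of cottonseed meal.
Minimize 0.31x1 + 0.63x2 + 0.58x3 with:
  10x1 + 45x2 + 11.4x3 ≥ 53.8   (phosphorus)
  347x1 + 473x2 + 408x3 ≥ 1009   (crude protein)
  8.1x1 + 10.4x2 + 10x3 ≥ 33.4   (metabolisable energy)
  x1, x2, x3 ≥ 0.
The cheapest feasible vertex uses only sunflower meal, meat-and-bone meal; cottonseed meal is not used. There the phosphorus and metabolisable energy constraints are tight.
That vertex is x1 = 3.622, x2 = 0.3907.
Objective = 0.31·3.622 + 0.63·0.3907 = 1.3690.

€1.37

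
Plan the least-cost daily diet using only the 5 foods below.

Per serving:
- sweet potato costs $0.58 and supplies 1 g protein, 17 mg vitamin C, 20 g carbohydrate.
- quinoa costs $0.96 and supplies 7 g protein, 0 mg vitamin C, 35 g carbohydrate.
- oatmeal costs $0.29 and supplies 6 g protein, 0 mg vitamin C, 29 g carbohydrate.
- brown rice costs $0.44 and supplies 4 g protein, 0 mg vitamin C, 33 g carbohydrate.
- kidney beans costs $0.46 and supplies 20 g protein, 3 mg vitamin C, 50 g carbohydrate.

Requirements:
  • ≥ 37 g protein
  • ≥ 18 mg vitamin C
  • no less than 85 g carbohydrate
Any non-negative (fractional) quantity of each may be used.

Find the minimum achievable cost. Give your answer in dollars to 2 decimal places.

$1.26

Let x1 = servings of sweet potato, x2 = servings of quinoa, x3 = servings of oatmeal, x4 = servings of brown rice, x5 = servings of kidney beans.
Minimize 0.58x1 + 0.96x2 + 0.29x3 + 0.44x4 + 0.46x5 with:
  1x1 + 7x2 + 6x3 + 4x4 + 20x5 ≥ 37   (protein)
  17x1 + 3x5 ≥ 18   (vitamin C)
  20x1 + 35x2 + 29x3 + 33x4 + 50x5 ≥ 85   (carbohydrate)
  x1, x2, x3, x4, x5 ≥ 0.
The cheapest feasible vertex uses only sweet potato, kidney beans; quinoa, oatmeal, brown rice are not used. The protein and vitamin C requirements are met with equality.
Solving gives x1 = 0.7389, x5 = 1.813.
Cost = 0.58·0.7389 + 0.46·1.813 = 1.2625.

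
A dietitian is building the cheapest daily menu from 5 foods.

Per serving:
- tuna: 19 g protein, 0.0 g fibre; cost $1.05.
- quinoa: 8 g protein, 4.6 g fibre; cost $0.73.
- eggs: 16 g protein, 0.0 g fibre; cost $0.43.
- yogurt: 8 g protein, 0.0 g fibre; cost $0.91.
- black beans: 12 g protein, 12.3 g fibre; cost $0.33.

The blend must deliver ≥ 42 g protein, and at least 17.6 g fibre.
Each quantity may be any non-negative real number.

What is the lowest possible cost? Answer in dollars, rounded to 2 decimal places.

$1.14

This is a linear program. Let x1 = servings of tuna, x2 = servings of quinoa, x3 = servings of eggs, x4 = servings of yogurt, x5 = servings of black beans.
Minimize 1.05x1 + 0.73x2 + 0.43x3 + 0.91x4 + 0.33x5 s.t.:
  19x1 + 8x2 + 16x3 + 8x4 + 12x5 ≥ 42   (protein)
  4.6x2 + 12.3x5 ≥ 17.6   (fibre)
  x1, x2, x3, x4, x5 ≥ 0.
The optimal basis is {eggs, black beans}; tuna, quinoa, yogurt drop out. Binding constraints: protein and fibre.
Solving gives x3 = 1.552, x5 = 1.431.
Total cost: 0.43·1.552 + 0.33·1.431 = 1.1396.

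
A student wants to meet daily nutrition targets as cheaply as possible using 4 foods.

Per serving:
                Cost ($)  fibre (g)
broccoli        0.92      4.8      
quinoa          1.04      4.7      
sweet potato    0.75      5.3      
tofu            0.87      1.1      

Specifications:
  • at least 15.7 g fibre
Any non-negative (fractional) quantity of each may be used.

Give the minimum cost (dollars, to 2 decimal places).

$2.22

Let x1 = servings of broccoli, x2 = servings of quinoa, x3 = servings of sweet potato, x4 = servings of tofu.
Minimise 0.92x1 + 1.04x2 + 0.75x3 + 0.87x4 subject to:
  4.8x1 + 4.7x2 + 5.3x3 + 1.1x4 ≥ 15.7   (fibre)
  x1, x2, x3, x4 ≥ 0.
The minimum-cost mix takes nothing from broccoli, quinoa, tofu — only sweet potato. There the fibre constraint is tight.
Optimal quantities: sweet potato = 2.962 servings.
Objective = 0.75·2.962 = 2.2215.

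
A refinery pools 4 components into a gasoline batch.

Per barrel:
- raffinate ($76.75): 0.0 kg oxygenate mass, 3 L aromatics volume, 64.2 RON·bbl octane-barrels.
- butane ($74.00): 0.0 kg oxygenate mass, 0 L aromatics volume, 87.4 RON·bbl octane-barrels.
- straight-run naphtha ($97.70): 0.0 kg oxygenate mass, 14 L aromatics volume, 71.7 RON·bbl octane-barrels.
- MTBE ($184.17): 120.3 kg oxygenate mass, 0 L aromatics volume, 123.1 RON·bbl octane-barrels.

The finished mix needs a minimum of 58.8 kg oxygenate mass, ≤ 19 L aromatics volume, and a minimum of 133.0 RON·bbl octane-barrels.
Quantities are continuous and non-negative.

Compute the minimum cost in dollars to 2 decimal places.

$151.68

This is a linear program. Let x1 = barrels of raffinate, x2 = barrels of butane, x3 = barrels of straight-run naphtha, x4 = barrels of MTBE.
Minimize 76.75x1 + 74x2 + 97.7x3 + 184.17x4 s.t.:
  120.3x4 ≥ 58.8   (oxygenate mass)
  3x1 + 14x3 ≤ 19   (aromatics volume)
  64.2x1 + 87.4x2 + 71.7x3 + 123.1x4 ≥ 133   (octane-barrels)
  x1, x2, x3, x4 ≥ 0.
The cheapest feasible vertex uses only butane, MTBE; raffinate, straight-run naphtha are not used. There the oxygenate mass and octane-barrels constraints are tight.
Optimal quantities: butane = 0.83331 barrels, MTBE = 0.48878 barrels.
Objective = 74·0.83331 + 184.17·0.48878 = 151.6836.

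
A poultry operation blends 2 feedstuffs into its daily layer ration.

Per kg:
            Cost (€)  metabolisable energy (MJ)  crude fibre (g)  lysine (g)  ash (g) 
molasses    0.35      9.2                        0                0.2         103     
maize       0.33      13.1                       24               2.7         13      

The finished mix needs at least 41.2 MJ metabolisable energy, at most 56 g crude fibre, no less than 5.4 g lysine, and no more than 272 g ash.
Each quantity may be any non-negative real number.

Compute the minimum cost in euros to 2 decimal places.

This is a linear program. Let x1 = kg of molasses, x2 = kg of maize.
min 0.35x1 + 0.33x2 with:
  9.2x1 + 13.1x2 ≥ 41.2   (metabolisable energy)
  24x2 ≤ 56   (crude fibre)
  0.2x1 + 2.7x2 ≥ 5.4   (lysine)
  103x1 + 13x2 ≤ 272   (ash)
  x1, x2 ≥ 0.
Both inputs are positive at the optimum. There the metabolisable energy and crude fibre constraints are tight.
Optimal quantities: molasses = 1.156 kg, maize = 2.333 kg.
Total cost: 0.35·1.156 + 0.33·2.333 = 1.1745.

€1.17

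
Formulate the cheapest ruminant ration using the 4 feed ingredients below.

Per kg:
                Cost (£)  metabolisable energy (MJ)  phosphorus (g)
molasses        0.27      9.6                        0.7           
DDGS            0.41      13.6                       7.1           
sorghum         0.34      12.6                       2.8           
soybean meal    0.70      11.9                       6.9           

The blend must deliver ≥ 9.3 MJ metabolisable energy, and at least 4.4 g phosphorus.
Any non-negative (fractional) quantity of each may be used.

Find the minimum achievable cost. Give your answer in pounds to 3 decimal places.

£0.276

Let x1 = kg of molasses, x2 = kg of DDGS, x3 = kg of sorghum, x4 = kg of soybean meal.
Minimize 0.27x1 + 0.41x2 + 0.34x3 + 0.7x4 with:
  9.6x1 + 13.6x2 + 12.6x3 + 11.9x4 ≥ 9.3   (metabolisable energy)
  0.7x1 + 7.1x2 + 2.8x3 + 6.9x4 ≥ 4.4   (phosphorus)
  x1, x2, x3, x4 ≥ 0.
The cheapest feasible vertex uses only DDGS, sorghum; molasses, soybean meal are not used. There the metabolisable energy and phosphorus constraints are tight.
Solving gives x2 = 0.5722, x3 = 0.1205.
Objective = 0.41·0.5722 + 0.34·0.1205 = 0.27557.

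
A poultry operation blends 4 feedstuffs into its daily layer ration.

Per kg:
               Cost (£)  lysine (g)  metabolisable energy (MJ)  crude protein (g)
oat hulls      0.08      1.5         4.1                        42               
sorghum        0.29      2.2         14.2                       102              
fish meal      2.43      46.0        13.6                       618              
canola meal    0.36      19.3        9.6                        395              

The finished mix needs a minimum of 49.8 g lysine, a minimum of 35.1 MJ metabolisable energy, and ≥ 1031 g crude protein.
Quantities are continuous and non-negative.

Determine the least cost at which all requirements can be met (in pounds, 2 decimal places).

This is a linear program. Let x1 = kg of oat hulls, x2 = kg of sorghum, x3 = kg of fish meal, x4 = kg of canola meal.
Minimize 0.08x1 + 0.29x2 + 2.43x3 + 0.36x4 subject to:
  1.5x1 + 2.2x2 + 46x3 + 19.3x4 ≥ 49.8   (lysine)
  4.1x1 + 14.2x2 + 13.6x3 + 9.6x4 ≥ 35.1   (metabolisable energy)
  42x1 + 102x2 + 618x3 + 395x4 ≥ 1031   (crude protein)
  x1, x2, x3, x4 ≥ 0.
The minimum-cost mix takes nothing from sorghum, fish meal — only oat hulls, canola meal. The lysine and metabolisable energy requirements are met with equality.
Solving gives x1 = 3.08, x4 = 2.341.
Hence cost = 0.08·3.08 + 0.36·2.341 = £1.0892.

£1.09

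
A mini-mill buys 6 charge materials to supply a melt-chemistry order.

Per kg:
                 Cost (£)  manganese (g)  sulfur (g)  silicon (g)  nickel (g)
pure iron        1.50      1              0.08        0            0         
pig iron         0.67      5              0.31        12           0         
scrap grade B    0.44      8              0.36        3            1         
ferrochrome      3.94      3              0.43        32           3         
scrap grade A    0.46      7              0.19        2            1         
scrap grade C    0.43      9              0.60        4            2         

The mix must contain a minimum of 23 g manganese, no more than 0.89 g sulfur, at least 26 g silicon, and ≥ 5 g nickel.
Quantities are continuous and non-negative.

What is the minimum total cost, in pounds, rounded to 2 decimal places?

£3.82

Let x1 = kg of pure iron, x2 = kg of pig iron, x3 = kg of scrap grade B, x4 = kg of ferrochrome, x5 = kg of scrap grade A, x6 = kg of scrap grade C.
Minimise 1.5x1 + 0.67x2 + 0.44x3 + 3.94x4 + 0.46x5 + 0.43x6 s.t.:
  1x1 + 5x2 + 8x3 + 3x4 + 7x5 + 9x6 ≥ 23   (manganese)
  0.08x1 + 0.31x2 + 0.36x3 + 0.43x4 + 0.19x5 + 0.6x6 ≤ 0.89   (sulfur)
  12x2 + 3x3 + 32x4 + 2x5 + 4x6 ≥ 26   (silicon)
  1x3 + 3x4 + 1x5 + 2x6 ≥ 5   (nickel)
  x1, x2, x3, x4, x5, x6 ≥ 0.
The cheapest feasible vertex uses only ferrochrome, scrap grade A, scrap grade C; pure iron, pig iron, scrap grade B are not used. There the sulfur, silicon, nickel constraints are tight.
Optimal quantities: ferrochrome = 0.6154 kg, scrap grade A = 2.916 kg, scrap grade C = 0.1189 kg.
Total cost: 3.94·0.6154 + 0.46·2.916 + 0.43·0.1189 = 3.8172.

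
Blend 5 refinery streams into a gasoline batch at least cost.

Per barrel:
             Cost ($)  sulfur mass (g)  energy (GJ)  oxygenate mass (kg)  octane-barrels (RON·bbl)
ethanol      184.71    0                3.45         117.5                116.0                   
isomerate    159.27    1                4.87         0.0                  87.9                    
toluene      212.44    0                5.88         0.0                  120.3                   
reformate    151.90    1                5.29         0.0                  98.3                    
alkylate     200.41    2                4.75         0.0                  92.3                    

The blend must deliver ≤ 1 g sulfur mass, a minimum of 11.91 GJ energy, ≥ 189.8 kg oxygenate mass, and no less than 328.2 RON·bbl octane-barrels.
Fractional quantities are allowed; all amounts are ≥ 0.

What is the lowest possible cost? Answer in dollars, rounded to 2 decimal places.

Treat it as an LP. Let x1 = barrels of ethanol, x2 = barrels of isomerate, x3 = barrels of toluene, x4 = barrels of reformate, x5 = barrels of alkylate.
min 184.71x1 + 159.27x2 + 212.44x3 + 151.9x4 + 200.41x5 s.t.:
  1x2 + 1x4 + 2x5 ≤ 1   (sulfur mass)
  3.45x1 + 4.87x2 + 5.88x3 + 5.29x4 + 4.75x5 ≥ 11.91   (energy)
  117.5x1 ≥ 189.8   (oxygenate mass)
  116x1 + 87.9x2 + 120.3x3 + 98.3x4 + 92.3x5 ≥ 328.2   (octane-barrels)
  x1, x2, x3, x4, x5 ≥ 0.
The optimal basis is {ethanol, reformate}; isomerate, toluene, alkylate drop out. The sulfur mass and octane-barrels requirements are met with equality.
Optimal quantities: ethanol = 1.9819 barrels, reformate = 1 barrel.
Total cost: 184.71·1.9819 + 151.9·1 = 517.9767.

$517.98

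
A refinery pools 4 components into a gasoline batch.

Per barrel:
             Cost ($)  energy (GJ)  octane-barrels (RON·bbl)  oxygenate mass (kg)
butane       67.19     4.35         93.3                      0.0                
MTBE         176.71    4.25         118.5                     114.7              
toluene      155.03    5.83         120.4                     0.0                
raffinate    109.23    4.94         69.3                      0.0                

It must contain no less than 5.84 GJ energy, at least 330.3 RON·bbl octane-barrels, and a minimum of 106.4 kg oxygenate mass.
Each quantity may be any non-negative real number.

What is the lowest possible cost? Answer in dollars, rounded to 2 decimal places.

Treat it as an LP. Let x1 = barrels of butane, x2 = barrels of MTBE, x3 = barrels of toluene, x4 = barrels of raffinate.
Minimize 67.19x1 + 176.71x2 + 155.03x3 + 109.23x4 with:
  4.35x1 + 4.25x2 + 5.83x3 + 4.94x4 ≥ 5.84   (energy)
  93.3x1 + 118.5x2 + 120.4x3 + 69.3x4 ≥ 330.3   (octane-barrels)
  114.7x2 ≥ 106.4   (oxygenate mass)
  x1, x2, x3, x4 ≥ 0.
At the optimum only butane, MTBE are positive (toluene, raffinate = 0). The octane-barrels and oxygenate mass requirements are met with equality.
Solving gives x1 = 2.362, x2 = 0.92764.
Hence cost = 67.19·2.362 + 176.71·0.92764 = $322.6260.

$322.63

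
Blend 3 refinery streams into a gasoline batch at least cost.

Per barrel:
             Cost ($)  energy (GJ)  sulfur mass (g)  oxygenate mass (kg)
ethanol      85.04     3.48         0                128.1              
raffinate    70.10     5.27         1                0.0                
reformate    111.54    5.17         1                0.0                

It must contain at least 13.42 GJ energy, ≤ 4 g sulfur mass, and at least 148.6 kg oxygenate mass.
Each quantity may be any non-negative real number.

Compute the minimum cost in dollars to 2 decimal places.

$223.46

Let x1 = barrels of ethanol, x2 = barrels of raffinate, x3 = barrels of reformate.
Minimize 85.04x1 + 70.1x2 + 111.54x3 subject to:
  3.48x1 + 5.27x2 + 5.17x3 ≥ 13.42   (energy)
  1x2 + 1x3 ≤ 4   (sulfur mass)
  128.1x1 ≥ 148.6   (oxygenate mass)
  x1, x2, x3 ≥ 0.
The optimal basis is {ethanol, raffinate}; reformate drops out. There the energy and oxygenate mass constraints are tight.
Solving gives x1 = 1.16, x2 = 1.7805.
Objective = 85.04·1.16 + 70.1·1.7805 = 223.4595.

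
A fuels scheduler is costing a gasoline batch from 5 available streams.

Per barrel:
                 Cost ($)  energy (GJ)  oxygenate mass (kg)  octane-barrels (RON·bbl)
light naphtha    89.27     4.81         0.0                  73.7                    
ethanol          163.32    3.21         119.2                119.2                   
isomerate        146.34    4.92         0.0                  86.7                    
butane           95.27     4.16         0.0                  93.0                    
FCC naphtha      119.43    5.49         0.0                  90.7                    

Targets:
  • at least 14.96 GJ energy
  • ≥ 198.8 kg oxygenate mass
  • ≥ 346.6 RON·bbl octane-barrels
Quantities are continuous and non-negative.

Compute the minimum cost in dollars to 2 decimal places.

Treat it as an LP. Let x1 = barrels of light naphtha, x2 = barrels of ethanol, x3 = barrels of isomerate, x4 = barrels of butane, x5 = barrels of FCC naphtha.
Minimise 89.27x1 + 163.32x2 + 146.34x3 + 95.27x4 + 119.43x5 with:
  4.81x1 + 3.21x2 + 4.92x3 + 4.16x4 + 5.49x5 ≥ 14.96   (energy)
  119.2x2 ≥ 198.8   (oxygenate mass)
  73.7x1 + 119.2x2 + 86.7x3 + 93x4 + 90.7x5 ≥ 346.6   (octane-barrels)
  x1, x2, x3, x4, x5 ≥ 0.
The cheapest feasible vertex uses only light naphtha, ethanol, butane; isomerate, FCC naphtha are not used. There the energy, oxygenate mass, octane-barrels constraints are tight.
So light naphtha = 1.9792 barrels, ethanol = 1.6678 barrels, butane = 0.020788 barrels.
Total cost: 89.27·1.9792 + 163.32·1.6678 + 95.27·0.020788 = 451.0488.

$451.05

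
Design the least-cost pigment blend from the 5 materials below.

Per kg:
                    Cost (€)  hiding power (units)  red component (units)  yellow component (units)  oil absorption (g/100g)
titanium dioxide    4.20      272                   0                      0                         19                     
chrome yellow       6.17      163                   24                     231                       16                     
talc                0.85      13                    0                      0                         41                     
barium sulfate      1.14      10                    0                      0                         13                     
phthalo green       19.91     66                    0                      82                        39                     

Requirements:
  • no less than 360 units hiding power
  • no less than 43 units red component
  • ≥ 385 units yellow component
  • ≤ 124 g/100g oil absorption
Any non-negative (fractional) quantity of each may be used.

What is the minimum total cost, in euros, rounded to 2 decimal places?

€12.10

Set it up as a linear program. Let x1 = kg of titanium dioxide, x2 = kg of chrome yellow, x3 = kg of talc, x4 = kg of barium sulfate, x5 = kg of phthalo green.
Minimize 4.2x1 + 6.17x2 + 0.85x3 + 1.14x4 + 19.91x5 s.t.:
  272x1 + 163x2 + 13x3 + 10x4 + 66x5 ≥ 360   (hiding power)
  24x2 ≥ 43   (red component)
  231x2 + 82x5 ≥ 385   (yellow component)
  19x1 + 16x2 + 41x3 + 13x4 + 39x5 ≤ 124   (oil absorption)
  x1, x2, x3, x4, x5 ≥ 0.
At the optimum only titanium dioxide, chrome yellow are positive (talc, barium sulfate, phthalo green = 0). The hiding power and red component requirements are met with equality.
Optimal quantities: titanium dioxide = 0.24985 kg, chrome yellow = 1.7917 kg.
Hence cost = 4.2·0.24985 + 6.17·1.7917 = €12.1042.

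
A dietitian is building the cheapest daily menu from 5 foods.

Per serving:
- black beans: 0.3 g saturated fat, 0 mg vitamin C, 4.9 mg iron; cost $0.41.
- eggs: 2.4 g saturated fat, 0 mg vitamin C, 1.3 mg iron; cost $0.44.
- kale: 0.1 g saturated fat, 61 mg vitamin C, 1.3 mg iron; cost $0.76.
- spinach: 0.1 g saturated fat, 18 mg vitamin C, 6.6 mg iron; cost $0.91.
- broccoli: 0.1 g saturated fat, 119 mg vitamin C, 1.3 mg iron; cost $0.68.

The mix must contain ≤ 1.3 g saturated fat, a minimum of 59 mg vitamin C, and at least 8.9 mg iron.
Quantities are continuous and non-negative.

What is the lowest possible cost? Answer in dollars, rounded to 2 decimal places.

This is a linear program. Let x1 = servings of black beans, x2 = servings of eggs, x3 = servings of kale, x4 = servings of spinach, x5 = servings of broccoli.
Minimise 0.41x1 + 0.44x2 + 0.76x3 + 0.91x4 + 0.68x5 with:
  0.3x1 + 2.4x2 + 0.1x3 + 0.1x4 + 0.1x5 ≤ 1.3   (saturated fat)
  61x3 + 18x4 + 119x5 ≥ 59   (vitamin C)
  4.9x1 + 1.3x2 + 1.3x3 + 6.6x4 + 1.3x5 ≥ 8.9   (iron)
  x1, x2, x3, x4, x5 ≥ 0.
The minimum-cost mix takes nothing from eggs, kale, spinach — only black beans, broccoli. Binding constraints: vitamin C and iron.
Optimal quantities: black beans = 1.685 servings, broccoli = 0.4958 servings.
Objective = 0.41·1.685 + 0.68·0.4958 = 1.0280.

$1.03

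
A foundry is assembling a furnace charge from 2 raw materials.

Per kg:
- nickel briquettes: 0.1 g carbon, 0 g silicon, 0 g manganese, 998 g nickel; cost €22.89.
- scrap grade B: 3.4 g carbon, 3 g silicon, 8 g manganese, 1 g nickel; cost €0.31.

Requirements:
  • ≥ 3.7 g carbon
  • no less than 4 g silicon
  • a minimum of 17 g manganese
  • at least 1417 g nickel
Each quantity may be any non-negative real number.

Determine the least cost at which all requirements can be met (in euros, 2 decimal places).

Let x1 = kg of nickel briquettes, x2 = kg of scrap grade B.
min 22.89x1 + 0.31x2 subject to:
  0.1x1 + 3.4x2 ≥ 3.7   (carbon)
  3x2 ≥ 4   (silicon)
  8x2 ≥ 17   (manganese)
  998x1 + 1x2 ≥ 1417   (nickel)
  x1, x2 ≥ 0.
Both inputs are positive at the optimum. There the manganese and nickel constraints are tight.
So nickel briquettes = 1.4177 kg, scrap grade B = 2.125 kg.
Objective = 22.89·1.4177 + 0.31·2.125 = 33.1099.

€33.11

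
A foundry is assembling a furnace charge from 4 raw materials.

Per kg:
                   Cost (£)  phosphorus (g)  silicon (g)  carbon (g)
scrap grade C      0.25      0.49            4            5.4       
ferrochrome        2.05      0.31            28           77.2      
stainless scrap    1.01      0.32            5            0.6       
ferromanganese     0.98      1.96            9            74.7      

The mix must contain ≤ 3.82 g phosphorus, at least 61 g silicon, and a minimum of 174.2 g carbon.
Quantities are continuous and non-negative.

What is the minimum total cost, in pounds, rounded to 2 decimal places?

Let x1 = kg of scrap grade C, x2 = kg of ferrochrome, x3 = kg of stainless scrap, x4 = kg of ferromanganese.
Minimize 0.25x1 + 2.05x2 + 1.01x3 + 0.98x4 subject to:
  0.49x1 + 0.31x2 + 0.32x3 + 1.96x4 ≤ 3.82   (phosphorus)
  4x1 + 28x2 + 5x3 + 9x4 ≥ 61   (silicon)
  5.4x1 + 77.2x2 + 0.6x3 + 74.7x4 ≥ 174.2   (carbon)
  x1, x2, x3, x4 ≥ 0.
The cheapest feasible vertex uses only scrap grade C, ferrochrome, ferromanganese; stainless scrap is not used. There the phosphorus, silicon, carbon constraints are tight.
That vertex is x1 = 4.454, x2 = 1.342, x4 = 0.6231.
Cost = 0.25·4.454 + 2.05·1.342 + 0.98·0.6231 = 4.4752.

£4.48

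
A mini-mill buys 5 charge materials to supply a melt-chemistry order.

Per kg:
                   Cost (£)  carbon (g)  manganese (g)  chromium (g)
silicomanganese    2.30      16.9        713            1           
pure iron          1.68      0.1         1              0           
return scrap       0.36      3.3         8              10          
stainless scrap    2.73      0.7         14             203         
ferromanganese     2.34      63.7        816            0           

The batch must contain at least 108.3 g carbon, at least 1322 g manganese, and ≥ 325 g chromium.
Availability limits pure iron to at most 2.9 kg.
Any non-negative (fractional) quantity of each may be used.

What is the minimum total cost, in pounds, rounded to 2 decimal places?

This is a linear program. Let x1 = kg of silicomanganese, x2 = kg of pure iron, x3 = kg of return scrap, x4 = kg of stainless scrap, x5 = kg of ferromanganese.
Minimise 2.3x1 + 1.68x2 + 0.36x3 + 2.73x4 + 2.34x5 s.t.:
  16.9x1 + 0.1x2 + 3.3x3 + 0.7x4 + 63.7x5 ≥ 108.3   (carbon)
  713x1 + 1x2 + 8x3 + 14x4 + 816x5 ≥ 1322   (manganese)
  1x1 + 10x3 + 203x4 ≥ 325   (chromium)
  x2 ≤ 2.9
  x1, x2, x3, x4, x5 ≥ 0.
At the optimum only stainless scrap, ferromanganese are positive (silicomanganese, pure iron, return scrap = 0). Binding constraints: carbon and chromium.
So stainless scrap = 1.601 kg, ferromanganese = 1.683 kg.
Cost = 2.73·1.601 + 2.34·1.683 = 8.3090.

£8.31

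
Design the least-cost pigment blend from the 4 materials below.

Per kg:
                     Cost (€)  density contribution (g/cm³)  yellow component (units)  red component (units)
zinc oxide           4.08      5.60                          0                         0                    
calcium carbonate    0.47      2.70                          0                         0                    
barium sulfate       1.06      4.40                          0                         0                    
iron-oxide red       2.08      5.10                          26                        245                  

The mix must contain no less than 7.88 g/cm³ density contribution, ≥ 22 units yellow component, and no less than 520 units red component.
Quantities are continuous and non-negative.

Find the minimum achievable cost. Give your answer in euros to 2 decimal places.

Treat it as an LP. Let x1 = kg of zinc oxide, x2 = kg of calcium carbonate, x3 = kg of barium sulfate, x4 = kg of iron-oxide red.
Minimise 4.08x1 + 0.47x2 + 1.06x3 + 2.08x4 s.t.:
  5.6x1 + 2.7x2 + 4.4x3 + 5.1x4 ≥ 7.88   (density contribution)
  26x4 ≥ 22   (yellow component)
  245x4 ≥ 520   (red component)
  x1, x2, x3, x4 ≥ 0.
The minimum-cost mix takes nothing from zinc oxide, calcium carbonate, barium sulfate — only iron-oxide red. The red component requirement is met with equality.
Optimal quantities: iron-oxide red = 2.122 kg.
Hence cost = 2.08·2.122 = €4.4138.

€4.41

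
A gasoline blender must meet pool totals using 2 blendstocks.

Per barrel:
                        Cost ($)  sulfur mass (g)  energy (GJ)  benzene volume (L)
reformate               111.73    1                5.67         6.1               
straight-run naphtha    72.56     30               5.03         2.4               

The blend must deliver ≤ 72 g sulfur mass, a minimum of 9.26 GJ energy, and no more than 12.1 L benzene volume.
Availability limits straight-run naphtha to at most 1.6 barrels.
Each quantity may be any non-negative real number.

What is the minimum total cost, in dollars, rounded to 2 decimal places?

$139.98

Let x1 = barrels of reformate, x2 = barrels of straight-run naphtha.
Minimize 111.73x1 + 72.56x2 subject to:
  1x1 + 30x2 ≤ 72   (sulfur mass)
  5.67x1 + 5.03x2 ≥ 9.26   (energy)
  6.1x1 + 2.4x2 ≤ 12.1   (benzene volume)
  x2 ≤ 1.6
  x1, x2 ≥ 0.
Both inputs are positive at the optimum. There the energy and the straight-run naphtha cap constraints are tight.
So reformate = 0.2138 barrels, straight-run naphtha = 1.6 barrels.
Cost = 111.73·0.2138 + 72.56·1.6 = 139.9839.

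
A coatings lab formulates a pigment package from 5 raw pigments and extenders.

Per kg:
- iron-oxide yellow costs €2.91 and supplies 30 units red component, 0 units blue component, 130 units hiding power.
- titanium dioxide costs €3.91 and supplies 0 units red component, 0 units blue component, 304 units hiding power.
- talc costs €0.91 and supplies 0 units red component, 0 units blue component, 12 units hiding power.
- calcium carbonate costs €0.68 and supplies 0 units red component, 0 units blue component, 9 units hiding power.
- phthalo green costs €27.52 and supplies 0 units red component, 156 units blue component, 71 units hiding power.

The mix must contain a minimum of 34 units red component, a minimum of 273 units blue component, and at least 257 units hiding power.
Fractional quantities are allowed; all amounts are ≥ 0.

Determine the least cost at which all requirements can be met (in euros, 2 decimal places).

€51.46

Let x1 = kg of iron-oxide yellow, x2 = kg of titanium dioxide, x3 = kg of talc, x4 = kg of calcium carbonate, x5 = kg of phthalo green.
min 2.91x1 + 3.91x2 + 0.91x3 + 0.68x4 + 27.52x5 with:
  30x1 ≥ 34   (red component)
  156x5 ≥ 273   (blue component)
  130x1 + 304x2 + 12x3 + 9x4 + 71x5 ≥ 257   (hiding power)
  x1, x2, x3, x4, x5 ≥ 0.
The cheapest feasible vertex uses only iron-oxide yellow, phthalo green; titanium dioxide, talc, calcium carbonate are not used. The red component and blue component requirements are met with equality.
That vertex is x1 = 1.133, x5 = 1.75.
Cost = 2.91·1.133 + 27.52·1.75 = 51.4570.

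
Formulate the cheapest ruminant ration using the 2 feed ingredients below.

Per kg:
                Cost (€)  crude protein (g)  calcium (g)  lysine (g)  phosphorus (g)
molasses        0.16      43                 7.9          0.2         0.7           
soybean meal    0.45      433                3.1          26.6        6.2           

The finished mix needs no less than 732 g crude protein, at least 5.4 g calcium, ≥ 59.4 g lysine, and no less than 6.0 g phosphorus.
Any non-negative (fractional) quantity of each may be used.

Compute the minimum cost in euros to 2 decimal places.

Let x1 = kg of molasses, x2 = kg of soybean meal.
min 0.16x1 + 0.45x2 subject to:
  43x1 + 433x2 ≥ 732   (crude protein)
  7.9x1 + 3.1x2 ≥ 5.4   (calcium)
  0.2x1 + 26.6x2 ≥ 59.4   (lysine)
  0.7x1 + 6.2x2 ≥ 6   (phosphorus)
  x1, x2 ≥ 0.
The minimum-cost mix takes nothing from molasses — only soybean meal. Binding constraint: lysine.
That vertex is x2 = 2.233.
Cost = 0.45·2.233 = 1.0049.

€1.00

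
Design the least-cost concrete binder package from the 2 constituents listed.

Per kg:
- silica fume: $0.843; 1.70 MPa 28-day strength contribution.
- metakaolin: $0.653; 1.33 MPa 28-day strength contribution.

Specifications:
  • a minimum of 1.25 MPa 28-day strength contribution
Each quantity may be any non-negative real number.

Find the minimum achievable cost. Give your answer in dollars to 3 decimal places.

Set it up as a linear program. Let x1 = kg of silica fume, x2 = kg of metakaolin.
Minimise 0.843x1 + 0.653x2 subject to:
  1.7x1 + 1.33x2 ≥ 1.25   (28-day strength contribution)
  x1, x2 ≥ 0.
The optimal basis is {metakaolin}; silica fume drops out. There the 28-day strength contribution constraint is tight.
That vertex is x2 = 0.9398.
Cost = 0.653·0.9398 = 0.61369.

$0.614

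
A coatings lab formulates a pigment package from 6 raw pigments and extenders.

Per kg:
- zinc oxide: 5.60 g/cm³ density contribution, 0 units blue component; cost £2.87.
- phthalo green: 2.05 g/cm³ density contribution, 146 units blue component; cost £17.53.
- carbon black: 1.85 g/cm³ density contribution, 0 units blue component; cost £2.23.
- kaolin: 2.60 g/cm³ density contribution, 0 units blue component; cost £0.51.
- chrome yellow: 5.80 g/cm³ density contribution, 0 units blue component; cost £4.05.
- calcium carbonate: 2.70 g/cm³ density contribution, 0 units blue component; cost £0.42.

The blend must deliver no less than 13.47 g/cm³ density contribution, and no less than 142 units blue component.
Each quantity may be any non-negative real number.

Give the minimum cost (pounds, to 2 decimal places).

Let x1 = kg of zinc oxide, x2 = kg of phthalo green, x3 = kg of carbon black, x4 = kg of kaolin, x5 = kg of chrome yellow, x6 = kg of calcium carbonate.
Minimise 2.87x1 + 17.53x2 + 2.23x3 + 0.51x4 + 4.05x5 + 0.42x6 s.t.:
  5.6x1 + 2.05x2 + 1.85x3 + 2.6x4 + 5.8x5 + 2.7x6 ≥ 13.47   (density contribution)
  146x2 ≥ 142   (blue component)
  x1, x2, x3, x4, x5, x6 ≥ 0.
The optimal basis is {phthalo green, calcium carbonate}; zinc oxide, carbon black, kaolin, chrome yellow drop out. There the density contribution and blue component constraints are tight.
Solving gives x2 = 0.9726, x6 = 4.25.
Cost = 17.53·0.9726 + 0.42·4.25 = 18.8347.

£18.83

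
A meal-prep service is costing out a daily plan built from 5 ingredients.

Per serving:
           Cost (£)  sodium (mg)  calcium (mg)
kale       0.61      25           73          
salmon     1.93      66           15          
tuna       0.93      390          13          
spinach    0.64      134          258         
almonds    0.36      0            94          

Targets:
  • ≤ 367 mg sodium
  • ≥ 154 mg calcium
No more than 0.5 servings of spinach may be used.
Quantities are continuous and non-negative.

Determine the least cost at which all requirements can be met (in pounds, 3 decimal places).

Let x1 = servings of kale, x2 = servings of salmon, x3 = servings of tuna, x4 = servings of spinach, x5 = servings of almonds.
Minimize 0.61x1 + 1.93x2 + 0.93x3 + 0.64x4 + 0.36x5 with:
  25x1 + 66x2 + 390x3 + 134x4 ≤ 367   (sodium)
  73x1 + 15x2 + 13x3 + 258x4 + 94x5 ≥ 154   (calcium)
  x4 ≤ 0.5
  x1, x2, x3, x4, x5 ≥ 0.
At the optimum only spinach, almonds are positive (kale, salmon, tuna = 0). The calcium and the spinach cap requirements are met with equality.
So spinach = 0.5 servings, almonds = 0.266 servings.
Cost = 0.64·0.5 + 0.36·0.266 = 0.41576.

£0.416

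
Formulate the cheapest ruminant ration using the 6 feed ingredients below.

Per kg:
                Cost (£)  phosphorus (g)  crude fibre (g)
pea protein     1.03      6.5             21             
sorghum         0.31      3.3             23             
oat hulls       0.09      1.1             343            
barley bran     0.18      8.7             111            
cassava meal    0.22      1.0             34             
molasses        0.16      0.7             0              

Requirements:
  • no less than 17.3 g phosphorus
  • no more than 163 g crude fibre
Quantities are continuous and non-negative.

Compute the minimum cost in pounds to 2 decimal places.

£1.09

Let x1 = kg of pea protein, x2 = kg of sorghum, x3 = kg of oat hulls, x4 = kg of barley bran, x5 = kg of cassava meal, x6 = kg of molasses.
min 1.03x1 + 0.31x2 + 0.09x3 + 0.18x4 + 0.22x5 + 0.16x6 subject to:
  6.5x1 + 3.3x2 + 1.1x3 + 8.7x4 + 1x5 + 0.7x6 ≥ 17.3   (phosphorus)
  21x1 + 23x2 + 343x3 + 111x4 + 34x5 ≤ 163   (crude fibre)
  x1, x2, x3, x4, x5, x6 ≥ 0.
The optimal basis is {sorghum, barley bran}; pea protein, oat hulls, cassava meal, molasses drop out. Binding constraints: phosphorus and crude fibre.
That vertex is x2 = 3.022, x4 = 0.8424.
Total cost: 0.31·3.022 + 0.18·0.8424 = 1.0885.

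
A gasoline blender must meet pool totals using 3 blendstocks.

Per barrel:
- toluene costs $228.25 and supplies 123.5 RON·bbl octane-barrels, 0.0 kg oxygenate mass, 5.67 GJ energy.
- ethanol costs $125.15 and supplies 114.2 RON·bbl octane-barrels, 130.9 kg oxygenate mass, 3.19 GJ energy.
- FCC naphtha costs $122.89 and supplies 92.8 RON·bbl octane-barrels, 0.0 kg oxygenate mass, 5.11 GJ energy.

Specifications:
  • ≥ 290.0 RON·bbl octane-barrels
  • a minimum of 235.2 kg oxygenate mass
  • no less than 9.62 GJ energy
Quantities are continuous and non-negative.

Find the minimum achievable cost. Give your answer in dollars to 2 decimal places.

$330.59

Let x1 = barrels of toluene, x2 = barrels of ethanol, x3 = barrels of FCC naphtha.
Minimise 228.25x1 + 125.15x2 + 122.89x3 with:
  123.5x1 + 114.2x2 + 92.8x3 ≥ 290   (octane-barrels)
  130.9x2 ≥ 235.2   (oxygenate mass)
  5.67x1 + 3.19x2 + 5.11x3 ≥ 9.62   (energy)
  x1, x2, x3 ≥ 0.
The minimum-cost mix takes nothing from toluene — only ethanol, FCC naphtha. There the octane-barrels and energy constraints are tight.
So ethanol = 2.04905 barrels, FCC naphtha = 0.603429 barrels.
Hence cost = 125.15·2.04905 + 122.89·0.603429 = $330.5940.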